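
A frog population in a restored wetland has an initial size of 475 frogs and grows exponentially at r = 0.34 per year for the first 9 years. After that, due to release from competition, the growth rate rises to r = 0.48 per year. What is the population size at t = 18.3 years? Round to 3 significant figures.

880000 frogs

Phase 1: N(9) = 475·e^(0.34×9) = 475·e^3.06 = 10130.6.
Phase 2 runs for 18.3 − 9 = 9.3 years at r = 0.48.
N(18.3) = 10130.6·e^(0.48×9.3) = 10130.6·e^4.464 = 879681.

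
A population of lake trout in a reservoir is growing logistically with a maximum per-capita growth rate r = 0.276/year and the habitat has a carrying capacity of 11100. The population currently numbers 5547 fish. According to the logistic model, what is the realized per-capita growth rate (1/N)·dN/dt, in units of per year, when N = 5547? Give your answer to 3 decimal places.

(1/N)·dN/dt = r(1 − N/K) = 0.276 × (1 − 5547/11100).
= 0.276 × 0.50027 = 0.13807.

0.138 per year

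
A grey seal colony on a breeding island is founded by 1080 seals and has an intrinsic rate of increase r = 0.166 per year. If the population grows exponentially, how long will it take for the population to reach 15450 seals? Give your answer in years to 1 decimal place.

16.0 years

Set N₀·e^(rt) = 15450: e^(0.166·t) = 15450/1080 = 14.306.
0.166·t = ln(14.306) = 2.6606, so t = 2.6606/0.166 = 16.028.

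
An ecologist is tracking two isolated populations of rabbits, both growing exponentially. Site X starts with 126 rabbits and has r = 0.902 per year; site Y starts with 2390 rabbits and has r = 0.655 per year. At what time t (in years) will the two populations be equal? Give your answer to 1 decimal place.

11.9 years

Set 126·e^(0.902t) = 2390·e^(0.655t).
e^((0.902 − 0.655)t) = 2390/126 → e^(0.247·t) = 18.968.
0.247·t = ln(18.968) = 2.9428, so t = 2.9428/0.247 = 11.914.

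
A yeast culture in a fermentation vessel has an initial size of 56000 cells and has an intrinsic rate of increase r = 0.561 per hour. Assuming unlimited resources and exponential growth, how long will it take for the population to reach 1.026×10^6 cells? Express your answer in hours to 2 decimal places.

5.18 hours

Set N₀·e^(rt) = 1.026×10^6: e^(0.561·t) = 1.026×10^6/56000 = 18.321.
0.561·t = ln(18.321) = 2.9081, so t = 2.9081/0.561 = 5.1837.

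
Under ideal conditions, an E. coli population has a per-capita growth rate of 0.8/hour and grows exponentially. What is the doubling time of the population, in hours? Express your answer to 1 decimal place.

Doubling time t_d = ln(2)/r = 0.6931/0.8 = 0.86643.

0.9 hours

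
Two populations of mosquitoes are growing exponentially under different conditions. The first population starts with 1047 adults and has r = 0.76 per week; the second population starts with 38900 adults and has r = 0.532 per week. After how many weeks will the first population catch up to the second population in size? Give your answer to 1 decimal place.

Set 1047·e^(0.76t) = 38900·e^(0.532t).
e^((0.76 − 0.532)t) = 38900/1047 → e^(0.228·t) = 37.154.
0.228·t = ln(37.154) = 3.6151, so t = 3.6151/0.228 = 15.856.

15.9 weeks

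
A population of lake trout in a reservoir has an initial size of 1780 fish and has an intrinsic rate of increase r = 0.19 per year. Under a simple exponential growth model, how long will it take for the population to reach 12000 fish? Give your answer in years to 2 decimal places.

10.04 years

Set N₀·e^(rt) = 12000: e^(0.19·t) = 12000/1780 = 6.7416.
0.19·t = ln(6.7416) = 1.9083, so t = 1.9083/0.19 = 10.044.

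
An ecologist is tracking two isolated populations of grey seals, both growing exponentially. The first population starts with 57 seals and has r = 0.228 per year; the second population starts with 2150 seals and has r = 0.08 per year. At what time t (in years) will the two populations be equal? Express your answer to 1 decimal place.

Set 57·e^(0.228t) = 2150·e^(0.08t).
e^((0.228 − 0.08)t) = 2150/57 → e^(0.148·t) = 37.719.
0.148·t = ln(37.719) = 3.6302, so t = 3.6302/0.148 = 24.528.

24.5 years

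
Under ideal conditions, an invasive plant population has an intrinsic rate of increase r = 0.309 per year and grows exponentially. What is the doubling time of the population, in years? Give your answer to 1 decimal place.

2.2 years

Doubling time t_d = ln(2)/r = 0.6931/0.309 = 2.2432.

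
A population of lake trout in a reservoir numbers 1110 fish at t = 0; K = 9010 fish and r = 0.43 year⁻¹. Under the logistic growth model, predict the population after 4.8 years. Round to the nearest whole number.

4733 fish

A = (K − N₀)/N₀ = (9010 − 1110)/1110 = 7.1171.
N(t) = K/(1 + A·e^(−rt)) = 9010/(1 + 7.1171×e^(−0.43×4.8)).
e^(−2.064) = 0.12695; denominator = 1 + 7.1171×0.12695 = 1.9035.
N = 9010/1.9035 = 4733.43.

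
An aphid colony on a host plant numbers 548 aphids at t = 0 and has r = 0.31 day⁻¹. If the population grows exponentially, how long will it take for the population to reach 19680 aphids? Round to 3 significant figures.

11.6 days

Set N₀·e^(rt) = 19680: e^(0.31·t) = 19680/548 = 35.912.
0.31·t = ln(35.912) = 3.5811, so t = 3.5811/0.31 = 11.552.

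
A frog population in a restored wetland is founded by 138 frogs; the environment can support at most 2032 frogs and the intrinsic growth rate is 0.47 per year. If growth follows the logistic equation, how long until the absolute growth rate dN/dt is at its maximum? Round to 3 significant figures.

Logistic growth is fastest at N = K/2 = 1016.
A = (K − N₀)/N₀ = 13.725. Set K/(1 + A·e^(−rt)) = K/2 → A·e^(−rt) = 1.
e^(−0.47t) = 1/13.725 = 0.0728617, so t = ln(13.725)/0.47 = 2.6192/0.47 = 5.5728.

5.57 years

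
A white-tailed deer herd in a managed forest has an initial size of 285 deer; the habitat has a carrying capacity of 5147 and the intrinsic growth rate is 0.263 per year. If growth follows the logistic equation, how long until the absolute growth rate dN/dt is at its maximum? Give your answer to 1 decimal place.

10.8 years

Logistic growth is fastest at N = K/2 = 2573.5.
A = (K − N₀)/N₀ = 17.06. Set K/(1 + A·e^(−rt)) = K/2 → A·e^(−rt) = 1.
e^(−0.263t) = 1/17.06 = 0.0586179, so t = ln(17.06)/0.263 = 2.8367/0.263 = 10.786.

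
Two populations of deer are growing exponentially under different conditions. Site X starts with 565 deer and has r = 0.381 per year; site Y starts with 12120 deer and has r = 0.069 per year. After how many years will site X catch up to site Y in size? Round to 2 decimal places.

9.83 years

Set 565·e^(0.381t) = 12120·e^(0.069t).
e^((0.381 − 0.069)t) = 12120/565 → e^(0.312·t) = 21.451.
0.312·t = ln(21.451) = 3.0658, so t = 3.0658/0.312 = 9.8262.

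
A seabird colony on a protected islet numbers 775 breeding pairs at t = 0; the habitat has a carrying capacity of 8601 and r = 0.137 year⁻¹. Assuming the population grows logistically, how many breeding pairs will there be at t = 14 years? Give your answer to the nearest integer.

3463 breeding pairs

A = (K − N₀)/N₀ = (8601 − 775)/775 = 10.098.
N(t) = K/(1 + A·e^(−rt)) = 8601/(1 + 10.098×e^(−0.137×14)).
e^(−1.918) = 0.1469; denominator = 1 + 10.098×0.1469 = 2.4834.
N = 8601/2.4834 = 3463.38.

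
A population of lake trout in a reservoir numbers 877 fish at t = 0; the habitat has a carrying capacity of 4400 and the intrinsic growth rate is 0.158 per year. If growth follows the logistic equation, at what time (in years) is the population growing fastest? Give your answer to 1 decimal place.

8.8 years

Logistic growth is fastest at N = K/2 = 2200.
A = (K − N₀)/N₀ = 4.0171. Set K/(1 + A·e^(−rt)) = K/2 → A·e^(−rt) = 1.
e^(−0.158t) = 1/4.0171 = 0.248936, so t = ln(4.0171)/0.158 = 1.3906/0.158 = 8.801.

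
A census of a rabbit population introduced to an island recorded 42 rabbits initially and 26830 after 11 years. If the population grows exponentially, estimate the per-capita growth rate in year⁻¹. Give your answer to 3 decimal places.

0.587 per year

From N(t) = N₀·e^(rt): e^(r·11) = 26830/42 = 638.81.
r·11 = ln(638.81) = 6.4596, so r = 6.4596/11 = 0.58724.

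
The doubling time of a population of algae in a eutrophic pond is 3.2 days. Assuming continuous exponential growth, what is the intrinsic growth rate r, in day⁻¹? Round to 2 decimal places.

r = ln(2)/t_d = 0.6931/3.2 = 0.21661.

0.22 per day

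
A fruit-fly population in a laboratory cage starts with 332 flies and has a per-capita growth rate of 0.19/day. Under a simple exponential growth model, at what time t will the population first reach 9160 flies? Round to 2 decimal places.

17.46 days

Set N₀·e^(rt) = 9160: e^(0.19·t) = 9160/332 = 27.59.
0.19·t = ln(27.59) = 3.3175, so t = 3.3175/0.19 = 17.46.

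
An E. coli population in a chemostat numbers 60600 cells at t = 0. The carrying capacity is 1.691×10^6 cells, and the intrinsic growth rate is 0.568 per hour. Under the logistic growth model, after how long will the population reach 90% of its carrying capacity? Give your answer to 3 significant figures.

A = (K − N₀)/N₀ = (1.691×10^6 − 60600)/60600 = 26.904.
Solve 1.691×10^6/(1 + 26.904·e^(−0.568t)) = 1.5219×10^6: 1 + 26.904·e^(−0.568t) = 1.1111, so e^(−0.568t) = 0.00412987.
−0.568·t = ln(0.00412987) = -5.4895, so t = 5.4895/0.568 = 9.6646.

9.66 hours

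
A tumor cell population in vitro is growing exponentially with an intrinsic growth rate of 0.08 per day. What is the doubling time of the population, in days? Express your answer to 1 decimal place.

Doubling time t_d = ln(2)/r = 0.6931/0.08 = 8.6643.

8.7 days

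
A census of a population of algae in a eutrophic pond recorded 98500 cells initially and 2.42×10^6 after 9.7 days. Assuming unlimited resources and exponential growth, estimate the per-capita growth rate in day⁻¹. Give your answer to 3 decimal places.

From N(t) = N₀·e^(rt): e^(r·9.7) = 2.42×10^6/98500 = 24.569.
r·9.7 = ln(24.569) = 3.2015, so r = 3.2015/9.7 = 0.33005.

0.330 per day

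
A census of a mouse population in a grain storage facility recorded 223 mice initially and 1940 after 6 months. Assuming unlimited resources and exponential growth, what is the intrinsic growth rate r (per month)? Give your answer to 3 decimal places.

0.361 per month

From N(t) = N₀·e^(rt): e^(r·6) = 1940/223 = 8.6996.
r·6 = ln(8.6996) = 2.1633, so r = 2.1633/6 = 0.36055.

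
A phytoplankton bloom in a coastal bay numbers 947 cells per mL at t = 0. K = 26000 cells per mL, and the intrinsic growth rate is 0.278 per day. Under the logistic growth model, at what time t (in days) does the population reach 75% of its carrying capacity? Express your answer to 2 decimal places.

15.73 days

A = (K − N₀)/N₀ = (26000 − 947)/947 = 26.455.
Solve 26000/(1 + 26.455·e^(−0.278t)) = 19500: 1 + 26.455·e^(−0.278t) = 1.3333, so e^(−0.278t) = 0.0126.
−0.278·t = ln(0.0126) = -4.3741, so t = 4.3741/0.278 = 15.734.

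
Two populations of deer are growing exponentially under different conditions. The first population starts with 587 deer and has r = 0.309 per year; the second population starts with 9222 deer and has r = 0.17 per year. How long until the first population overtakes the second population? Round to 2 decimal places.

Set 587·e^(0.309t) = 9222·e^(0.17t).
e^((0.309 − 0.17)t) = 9222/587 → e^(0.139·t) = 15.71.
0.139·t = ln(15.71) = 2.7543, so t = 2.7543/0.139 = 19.815.

19.82 years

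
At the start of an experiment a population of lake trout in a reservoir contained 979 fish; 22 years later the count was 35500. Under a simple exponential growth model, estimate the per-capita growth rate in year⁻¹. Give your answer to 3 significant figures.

0.163 per year

From N(t) = N₀·e^(rt): e^(r·22) = 35500/979 = 36.261.
r·22 = ln(36.261) = 3.5908, so r = 3.5908/22 = 0.16322.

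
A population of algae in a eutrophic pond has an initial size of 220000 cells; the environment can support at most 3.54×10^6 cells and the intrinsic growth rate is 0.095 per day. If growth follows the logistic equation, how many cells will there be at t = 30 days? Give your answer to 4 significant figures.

1890000 cells

A = (K − N₀)/N₀ = (3.54×10^6 − 220000)/220000 = 15.091.
N(t) = K/(1 + A·e^(−rt)) = 3.54×10^6/(1 + 15.091×e^(−0.095×30)).
e^(−2.85) = 0.057844; denominator = 1 + 15.091×0.057844 = 1.8729.
N = 3.54×10^6/1.8729 = 1.890093×10^6.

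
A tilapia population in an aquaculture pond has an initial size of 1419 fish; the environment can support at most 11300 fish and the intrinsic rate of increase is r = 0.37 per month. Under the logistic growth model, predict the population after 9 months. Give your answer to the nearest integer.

A = (K − N₀)/N₀ = (11300 − 1419)/1419 = 6.9634.
N(t) = K/(1 + A·e^(−rt)) = 11300/(1 + 6.9634×e^(−0.37×9)).
e^(−3.33) = 0.035793; denominator = 1 + 6.9634×0.035793 = 1.2492.
N = 11300/1.2492 = 9045.5.

9045 fish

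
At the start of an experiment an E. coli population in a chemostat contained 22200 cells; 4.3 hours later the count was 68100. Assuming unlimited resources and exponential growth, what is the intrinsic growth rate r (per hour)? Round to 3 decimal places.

0.261 per hour

From N(t) = N₀·e^(rt): e^(r·4.3) = 68100/22200 = 3.0676.
r·4.3 = ln(3.0676) = 1.1209, so r = 1.1209/4.3 = 0.26067.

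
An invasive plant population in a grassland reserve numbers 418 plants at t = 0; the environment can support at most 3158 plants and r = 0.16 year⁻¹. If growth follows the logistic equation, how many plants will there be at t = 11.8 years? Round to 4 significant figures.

A = (K − N₀)/N₀ = (3158 − 418)/418 = 6.555.
N(t) = K/(1 + A·e^(−rt)) = 3158/(1 + 6.555×e^(−0.16×11.8)).
e^(−1.888) = 0.15137; denominator = 1 + 6.555×0.15137 = 1.9923.
N = 3158/1.9923 = 1585.13.

1585 plants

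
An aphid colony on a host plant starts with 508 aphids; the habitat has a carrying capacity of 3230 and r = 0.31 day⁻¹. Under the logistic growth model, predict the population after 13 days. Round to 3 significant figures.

A = (K − N₀)/N₀ = (3230 − 508)/508 = 5.3583.
N(t) = K/(1 + A·e^(−rt)) = 3230/(1 + 5.3583×e^(−0.31×13)).
e^(−4.03) = 0.017774; denominator = 1 + 5.3583×0.017774 = 1.0952.
N = 3230/1.0952 = 2949.13.

2950 aphids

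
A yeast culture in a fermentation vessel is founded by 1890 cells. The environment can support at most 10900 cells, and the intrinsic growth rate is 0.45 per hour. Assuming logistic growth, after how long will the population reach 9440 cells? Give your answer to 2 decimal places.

A = (K − N₀)/N₀ = (10900 − 1890)/1890 = 4.7672.
Solve 10900/(1 + 4.7672·e^(−0.45t)) = 9440: 1 + 4.7672·e^(−0.45t) = 1.1547, so e^(−0.45t) = 0.0324428.
−0.45·t = ln(0.0324428) = -3.4283, so t = 3.4283/0.45 = 7.6184.

7.62 hours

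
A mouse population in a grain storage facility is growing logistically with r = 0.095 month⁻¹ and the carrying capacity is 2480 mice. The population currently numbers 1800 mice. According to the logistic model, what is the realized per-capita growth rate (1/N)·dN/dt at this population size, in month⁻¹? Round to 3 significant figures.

0.0260 per month

(1/N)·dN/dt = r(1 − N/K) = 0.095 × (1 − 1800/2480).
= 0.095 × 0.27419 = 0.026048.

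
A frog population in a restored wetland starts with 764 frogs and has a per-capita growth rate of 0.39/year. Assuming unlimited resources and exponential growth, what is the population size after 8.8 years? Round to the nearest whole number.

N(t) = N₀·e^(rt) = 764 × e^(0.39×8.8) = 764 × e^3.432.
e^3.432 ≈ 30.938, so N ≈ 764 × 30.938 = 23637.

23637 frogs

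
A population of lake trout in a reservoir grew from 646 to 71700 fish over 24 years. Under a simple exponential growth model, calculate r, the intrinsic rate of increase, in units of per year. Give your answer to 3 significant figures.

From N(t) = N₀·e^(rt): e^(r·24) = 71700/646 = 110.99.
r·24 = ln(110.99) = 4.7094, so r = 4.7094/24 = 0.19623.

0.196 per year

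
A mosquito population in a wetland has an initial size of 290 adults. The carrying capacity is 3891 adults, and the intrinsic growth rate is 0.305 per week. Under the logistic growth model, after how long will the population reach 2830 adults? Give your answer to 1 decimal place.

11.5 weeks

A = (K − N₀)/N₀ = (3891 − 290)/290 = 12.417.
Solve 3891/(1 + 12.417·e^(−0.305t)) = 2830: 1 + 12.417·e^(−0.305t) = 1.3749, so e^(−0.305t) = 0.0301928.
−0.305·t = ln(0.0301928) = -3.5002, so t = 3.5002/0.305 = 11.476.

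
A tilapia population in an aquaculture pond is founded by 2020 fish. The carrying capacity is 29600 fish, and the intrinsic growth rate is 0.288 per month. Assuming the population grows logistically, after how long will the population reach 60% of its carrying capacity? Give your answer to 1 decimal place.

10.5 months

A = (K − N₀)/N₀ = (29600 − 2020)/2020 = 13.653.
Solve 29600/(1 + 13.653·e^(−0.288t)) = 17760: 1 + 13.653·e^(−0.288t) = 1.6667, so e^(−0.288t) = 0.0488277.
−0.288·t = ln(0.0488277) = -3.0195, so t = 3.0195/0.288 = 10.484.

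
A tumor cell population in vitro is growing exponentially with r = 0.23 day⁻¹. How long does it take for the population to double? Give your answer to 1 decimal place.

3.0 days

Doubling time t_d = ln(2)/r = 0.6931/0.23 = 3.0137.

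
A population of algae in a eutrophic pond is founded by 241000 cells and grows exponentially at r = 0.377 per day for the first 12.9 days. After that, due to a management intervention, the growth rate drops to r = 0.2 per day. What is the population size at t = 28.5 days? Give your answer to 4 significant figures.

Phase 1: N(12.9) = 241000·e^(0.377×12.9) = 241000·e^4.863 = 3.119762×10^7.
Phase 2 runs for 28.5 − 12.9 = 15.6 days at r = 0.2.
N(28.5) = 3.119762×10^7·e^(0.2×15.6) = 3.119762×10^7·e^3.12 = 7.06513×10^8.

706500000 cells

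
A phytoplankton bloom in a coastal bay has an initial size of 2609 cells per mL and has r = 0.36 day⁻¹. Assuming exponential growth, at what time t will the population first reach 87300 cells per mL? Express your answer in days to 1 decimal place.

9.8 days

Set N₀·e^(rt) = 87300: e^(0.36·t) = 87300/2609 = 33.461.
0.36·t = ln(33.461) = 3.5104, so t = 3.5104/0.36 = 9.7511.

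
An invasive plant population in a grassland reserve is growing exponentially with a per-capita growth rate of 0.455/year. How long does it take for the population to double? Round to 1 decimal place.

1.5 years

Doubling time t_d = ln(2)/r = 0.6931/0.455 = 1.5234.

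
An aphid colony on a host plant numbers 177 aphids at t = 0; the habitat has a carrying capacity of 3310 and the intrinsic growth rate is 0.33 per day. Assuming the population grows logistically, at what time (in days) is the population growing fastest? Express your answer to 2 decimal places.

8.71 days

Logistic growth is fastest at N = K/2 = 1655.
A = (K − N₀)/N₀ = 17.701. Set K/(1 + A·e^(−rt)) = K/2 → A·e^(−rt) = 1.
e^(−0.33t) = 1/17.701 = 0.0564954, so t = ln(17.701)/0.33 = 2.8736/0.33 = 8.7079.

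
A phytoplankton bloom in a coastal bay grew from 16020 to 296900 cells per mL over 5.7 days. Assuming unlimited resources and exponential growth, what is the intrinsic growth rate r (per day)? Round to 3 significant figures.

From N(t) = N₀·e^(rt): e^(r·5.7) = 296900/16020 = 18.533.
r·5.7 = ln(18.533) = 2.9196, so r = 2.9196/5.7 = 0.5122.

0.512 per day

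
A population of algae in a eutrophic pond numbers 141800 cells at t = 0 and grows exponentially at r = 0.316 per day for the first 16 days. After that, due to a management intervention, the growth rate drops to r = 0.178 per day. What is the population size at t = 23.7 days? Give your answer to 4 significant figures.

87640000 cells

Phase 1: N(16) = 141800·e^(0.316×16) = 141800·e^5.056 = 2.225713×10^7.
Phase 2 runs for 23.7 − 16 = 7.7 days at r = 0.178.
N(23.7) = 2.225713×10^7·e^(0.178×7.7) = 2.225713×10^7·e^1.371 = 8.764218×10^7.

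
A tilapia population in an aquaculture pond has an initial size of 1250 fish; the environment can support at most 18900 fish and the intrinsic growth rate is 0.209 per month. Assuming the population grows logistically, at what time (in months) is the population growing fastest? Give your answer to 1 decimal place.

12.7 months

Logistic growth is fastest at N = K/2 = 9450.
A = (K − N₀)/N₀ = 14.12. Set K/(1 + A·e^(−rt)) = K/2 → A·e^(−rt) = 1.
e^(−0.209t) = 1/14.12 = 0.0708215, so t = ln(14.12)/0.209 = 2.6476/0.209 = 12.668.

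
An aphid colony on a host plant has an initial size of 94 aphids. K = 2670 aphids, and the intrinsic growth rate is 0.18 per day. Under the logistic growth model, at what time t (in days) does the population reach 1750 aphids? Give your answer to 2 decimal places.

A = (K − N₀)/N₀ = (2670 − 94)/94 = 27.404.
Solve 2670/(1 + 27.404·e^(−0.18t)) = 1750: 1 + 27.404·e^(−0.18t) = 1.5257, so e^(−0.18t) = 0.0191837.
−0.18·t = ln(0.0191837) = -3.9537, so t = 3.9537/0.18 = 21.965.

21.96 days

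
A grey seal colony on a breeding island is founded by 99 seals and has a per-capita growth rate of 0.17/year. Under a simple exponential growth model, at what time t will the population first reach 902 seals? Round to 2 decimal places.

Set N₀·e^(rt) = 902: e^(0.17·t) = 902/99 = 9.1111.
0.17·t = ln(9.1111) = 2.2095, so t = 2.2095/0.17 = 12.997.

13.00 years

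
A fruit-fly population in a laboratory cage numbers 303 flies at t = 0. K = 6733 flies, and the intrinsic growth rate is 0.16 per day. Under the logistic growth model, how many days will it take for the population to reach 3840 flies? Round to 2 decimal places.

A = (K − N₀)/N₀ = (6733 − 303)/303 = 21.221.
Solve 6733/(1 + 21.221·e^(−0.16t)) = 3840: 1 + 21.221·e^(−0.16t) = 1.7534, so e^(−0.16t) = 0.0355017.
−0.16·t = ln(0.0355017) = -3.3382, so t = 3.3382/0.16 = 20.864.

20.86 days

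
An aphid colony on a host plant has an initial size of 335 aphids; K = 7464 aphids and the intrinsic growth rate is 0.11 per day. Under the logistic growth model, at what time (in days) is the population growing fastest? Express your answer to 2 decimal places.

27.80 days

Logistic growth is fastest at N = K/2 = 3732.
A = (K − N₀)/N₀ = 21.281. Set K/(1 + A·e^(−rt)) = K/2 → A·e^(−rt) = 1.
e^(−0.11t) = 1/21.281 = 0.0469912, so t = ln(21.281)/0.11 = 3.0578/0.11 = 27.798.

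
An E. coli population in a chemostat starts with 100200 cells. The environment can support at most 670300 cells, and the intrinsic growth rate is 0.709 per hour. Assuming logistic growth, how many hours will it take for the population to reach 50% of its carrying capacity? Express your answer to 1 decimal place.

A = (K − N₀)/N₀ = (670300 − 100200)/100200 = 5.6896.
Solve 670300/(1 + 5.6896·e^(−0.709t)) = 335150: 1 + 5.6896·e^(−0.709t) = 2, so e^(−0.709t) = 0.175759.
−0.709·t = ln(0.175759) = -1.7386, so t = 1.7386/0.709 = 2.4522.

2.5 hours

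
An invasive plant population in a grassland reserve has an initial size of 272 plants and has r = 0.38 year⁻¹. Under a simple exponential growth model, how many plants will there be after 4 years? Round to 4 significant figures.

1244 plants

N(t) = N₀·e^(rt) = 272 × e^(0.38×4) = 272 × e^1.52.
e^1.52 ≈ 4.5722, so N ≈ 272 × 4.5722 = 1243.65.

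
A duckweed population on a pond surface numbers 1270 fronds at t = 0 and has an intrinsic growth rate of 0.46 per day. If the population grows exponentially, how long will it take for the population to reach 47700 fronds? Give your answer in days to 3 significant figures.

7.88 days

Set N₀·e^(rt) = 47700: e^(0.46·t) = 47700/1270 = 37.559.
0.46·t = ln(37.559) = 3.6259, so t = 3.6259/0.46 = 7.8824.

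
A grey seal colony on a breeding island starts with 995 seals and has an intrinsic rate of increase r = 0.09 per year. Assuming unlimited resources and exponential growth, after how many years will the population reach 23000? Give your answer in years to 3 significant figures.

34.9 years

Set N₀·e^(rt) = 23000: e^(0.09·t) = 23000/995 = 23.116.
0.09·t = ln(23.116) = 3.1405, so t = 3.1405/0.09 = 34.895.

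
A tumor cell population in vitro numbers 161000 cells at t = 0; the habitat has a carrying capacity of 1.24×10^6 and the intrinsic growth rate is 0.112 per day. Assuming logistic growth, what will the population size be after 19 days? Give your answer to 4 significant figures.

A = (K − N₀)/N₀ = (1.24×10^6 − 161000)/161000 = 6.7019.
N(t) = K/(1 + A·e^(−rt)) = 1.24×10^6/(1 + 6.7019×e^(−0.112×19)).
e^(−2.128) = 0.11908; denominator = 1 + 6.7019×0.11908 = 1.798.
N = 1.24×10^6/1.798 = 689645.

689600 cells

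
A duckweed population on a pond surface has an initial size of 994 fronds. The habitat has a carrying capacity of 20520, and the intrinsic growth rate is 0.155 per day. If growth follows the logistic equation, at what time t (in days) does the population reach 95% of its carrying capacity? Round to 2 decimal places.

A = (K − N₀)/N₀ = (20520 − 994)/994 = 19.644.
Solve 20520/(1 + 19.644·e^(−0.155t)) = 19494: 1 + 19.644·e^(−0.155t) = 1.0526, so e^(−0.155t) = 0.00267929.
−0.155·t = ln(0.00267929) = -5.9222, so t = 5.9222/0.155 = 38.208.

38.21 days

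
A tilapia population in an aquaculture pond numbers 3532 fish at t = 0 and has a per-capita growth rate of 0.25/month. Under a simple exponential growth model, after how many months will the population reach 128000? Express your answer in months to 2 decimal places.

14.36 months

Set N₀·e^(rt) = 128000: e^(0.25·t) = 128000/3532 = 36.24.
0.25·t = ln(36.24) = 3.5902, so t = 3.5902/0.25 = 14.361.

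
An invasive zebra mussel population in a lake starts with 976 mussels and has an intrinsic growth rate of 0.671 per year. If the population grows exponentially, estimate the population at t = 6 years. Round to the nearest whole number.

54691 mussels

N(t) = N₀·e^(rt) = 976 × e^(0.671×6) = 976 × e^4.026.
e^4.026 ≈ 56.036, so N ≈ 976 × 56.036 = 54691.4.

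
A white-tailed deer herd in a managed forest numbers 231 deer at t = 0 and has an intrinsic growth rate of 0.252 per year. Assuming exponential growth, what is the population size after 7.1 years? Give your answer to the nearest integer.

1382 deer

N(t) = N₀·e^(rt) = 231 × e^(0.252×7.1) = 231 × e^1.789.
e^1.789 ≈ 5.9847, so N ≈ 231 × 5.9847 = 1382.46.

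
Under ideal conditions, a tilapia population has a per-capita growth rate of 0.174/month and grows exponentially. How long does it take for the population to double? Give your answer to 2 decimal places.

3.98 months

Doubling time t_d = ln(2)/r = 0.6931/0.174 = 3.9836.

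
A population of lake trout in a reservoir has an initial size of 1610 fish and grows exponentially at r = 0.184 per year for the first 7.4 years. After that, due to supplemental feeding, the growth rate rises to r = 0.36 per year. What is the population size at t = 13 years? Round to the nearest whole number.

Phase 1: N(7.4) = 1610·e^(0.184×7.4) = 1610·e^1.362 = 6282.92.
Phase 2 runs for 13 − 7.4 = 5.6 years at r = 0.36.
N(13) = 6282.92·e^(0.36×5.6) = 6282.92·e^2.016 = 47173.6.

47174 fish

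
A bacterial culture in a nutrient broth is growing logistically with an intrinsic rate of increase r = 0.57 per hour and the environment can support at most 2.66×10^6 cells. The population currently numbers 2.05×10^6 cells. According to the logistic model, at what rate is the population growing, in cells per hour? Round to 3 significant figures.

dN/dt = rN(1 − N/K) = 0.57 × 2.05×10^6 × (1 − 2.05×10^6/2.66×10^6).
1 − 2.05×10^6/2.66×10^6 = 0.22932; dN/dt = 0.57 × 2.05×10^6 × 0.22932 = 2.67964×10^5.

268000 cells per hour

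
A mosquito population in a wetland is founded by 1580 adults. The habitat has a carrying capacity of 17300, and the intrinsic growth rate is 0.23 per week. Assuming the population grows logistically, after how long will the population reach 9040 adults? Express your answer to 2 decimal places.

10.38 weeks

A = (K − N₀)/N₀ = (17300 − 1580)/1580 = 9.9494.
Solve 17300/(1 + 9.9494·e^(−0.23t)) = 9040: 1 + 9.9494·e^(−0.23t) = 1.9137, so e^(−0.23t) = 0.0918367.
−0.23·t = ln(0.0918367) = -2.3877, so t = 2.3877/0.23 = 10.381.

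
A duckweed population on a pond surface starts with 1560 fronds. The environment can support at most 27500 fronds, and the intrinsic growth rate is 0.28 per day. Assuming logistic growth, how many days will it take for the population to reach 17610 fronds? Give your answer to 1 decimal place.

A = (K − N₀)/N₀ = (27500 − 1560)/1560 = 16.628.
Solve 27500/(1 + 16.628·e^(−0.28t)) = 17610: 1 + 16.628·e^(−0.28t) = 1.5616, so e^(−0.28t) = 0.0337747.
−0.28·t = ln(0.0337747) = -3.388, so t = 3.388/0.28 = 12.1.

12.1 days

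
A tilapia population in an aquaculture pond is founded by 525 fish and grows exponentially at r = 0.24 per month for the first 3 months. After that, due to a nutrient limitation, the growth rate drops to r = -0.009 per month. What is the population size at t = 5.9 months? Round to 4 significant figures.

1051 fish

Phase 1: N(3) = 525·e^(0.24×3) = 525·e^0.72 = 1078.58.
Phase 2 runs for 5.9 − 3 = 2.9 months at r = -0.009.
N(5.9) = 1078.58·e^(-0.009×2.9) = 1078.58·e^-0.0261 = 1050.79.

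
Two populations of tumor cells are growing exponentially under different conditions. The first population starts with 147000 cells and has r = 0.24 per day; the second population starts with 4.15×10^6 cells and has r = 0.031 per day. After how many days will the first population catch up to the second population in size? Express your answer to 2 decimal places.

Set 147000·e^(0.24t) = 4.15×10^6·e^(0.031t).
e^((0.24 − 0.031)t) = 4.15×10^6/147000 → e^(0.209·t) = 28.231.
0.209·t = ln(28.231) = 3.3404, so t = 3.3404/0.209 = 15.983.

15.98 days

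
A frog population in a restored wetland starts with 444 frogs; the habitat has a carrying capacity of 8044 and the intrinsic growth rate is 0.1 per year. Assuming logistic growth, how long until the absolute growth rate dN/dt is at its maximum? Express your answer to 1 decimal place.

Logistic growth is fastest at N = K/2 = 4022.
A = (K − N₀)/N₀ = 17.117. Set K/(1 + A·e^(−rt)) = K/2 → A·e^(−rt) = 1.
e^(−0.1t) = 1/17.117 = 0.0584211, so t = ln(17.117)/0.1 = 2.8401/0.1 = 28.401.

28.4 years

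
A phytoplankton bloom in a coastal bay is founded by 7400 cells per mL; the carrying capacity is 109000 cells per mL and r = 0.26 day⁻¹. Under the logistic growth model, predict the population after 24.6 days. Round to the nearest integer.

A = (K − N₀)/N₀ = (109000 − 7400)/7400 = 13.73.
N(t) = K/(1 + A·e^(−rt)) = 109000/(1 + 13.73×e^(−0.26×24.6)).
e^(−6.396) = 0.0016682; denominator = 1 + 13.73×0.0016682 = 1.0229.
N = 109000/1.0229 = 106559.

106559 cells per mL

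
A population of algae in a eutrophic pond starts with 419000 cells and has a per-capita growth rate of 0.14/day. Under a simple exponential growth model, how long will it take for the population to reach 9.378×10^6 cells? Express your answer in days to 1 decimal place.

Set N₀·e^(rt) = 9.378×10^6: e^(0.14·t) = 9.378×10^6/419000 = 22.382.
0.14·t = ln(22.382) = 3.1083, so t = 3.1083/0.14 = 22.202.

22.2 days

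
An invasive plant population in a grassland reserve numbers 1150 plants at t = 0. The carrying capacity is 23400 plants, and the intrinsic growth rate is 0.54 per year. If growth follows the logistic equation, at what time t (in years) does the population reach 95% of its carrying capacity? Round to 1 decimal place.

A = (K − N₀)/N₀ = (23400 − 1150)/1150 = 19.348.
Solve 23400/(1 + 19.348·e^(−0.54t)) = 22230: 1 + 19.348·e^(−0.54t) = 1.0526, so e^(−0.54t) = 0.00272028.
−0.54·t = ln(0.00272028) = -5.907, so t = 5.907/0.54 = 10.939.

10.9 years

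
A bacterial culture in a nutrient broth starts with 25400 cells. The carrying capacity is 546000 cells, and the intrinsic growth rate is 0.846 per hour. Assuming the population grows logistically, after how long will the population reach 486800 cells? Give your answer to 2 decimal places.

6.06 hours

A = (K − N₀)/N₀ = (546000 − 25400)/25400 = 20.496.
Solve 546000/(1 + 20.496·e^(−0.846t)) = 486800: 1 + 20.496·e^(−0.846t) = 1.1216, so e^(−0.846t) = 0.00593336.
−0.846·t = ln(0.00593336) = -5.1272, so t = 5.1272/0.846 = 6.0605.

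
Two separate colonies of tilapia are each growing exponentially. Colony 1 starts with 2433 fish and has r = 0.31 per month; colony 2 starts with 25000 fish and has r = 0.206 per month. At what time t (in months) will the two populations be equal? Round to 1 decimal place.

22.4 months

Set 2433·e^(0.31t) = 25000·e^(0.206t).
e^((0.31 − 0.206)t) = 25000/2433 → e^(0.104·t) = 10.275.
0.104·t = ln(10.275) = 2.3298, so t = 2.3298/0.104 = 22.401.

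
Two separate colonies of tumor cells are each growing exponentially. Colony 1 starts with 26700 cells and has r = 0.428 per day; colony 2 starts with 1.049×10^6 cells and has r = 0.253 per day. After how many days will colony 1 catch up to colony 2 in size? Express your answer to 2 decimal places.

Set 26700·e^(0.428t) = 1.049×10^6·e^(0.253t).
e^((0.428 − 0.253)t) = 1.049×10^6/26700 → e^(0.175·t) = 39.288.
0.175·t = ln(39.288) = 3.6709, so t = 3.6709/0.175 = 20.977.

20.98 days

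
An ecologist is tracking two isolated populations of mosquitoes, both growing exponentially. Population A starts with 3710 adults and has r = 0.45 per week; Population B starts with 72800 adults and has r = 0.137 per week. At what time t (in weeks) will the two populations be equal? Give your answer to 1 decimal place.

9.5 weeks

Set 3710·e^(0.45t) = 72800·e^(0.137t).
e^((0.45 − 0.137)t) = 72800/3710 → e^(0.313·t) = 19.623.
0.313·t = ln(19.623) = 2.9767, so t = 2.9767/0.313 = 9.5102.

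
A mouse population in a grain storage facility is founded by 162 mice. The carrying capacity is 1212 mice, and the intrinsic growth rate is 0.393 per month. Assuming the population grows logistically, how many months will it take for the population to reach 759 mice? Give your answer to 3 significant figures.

6.07 months

A = (K − N₀)/N₀ = (1212 − 162)/162 = 6.4815.
Solve 1212/(1 + 6.4815·e^(−0.393t)) = 759: 1 + 6.4815·e^(−0.393t) = 1.5968, so e^(−0.393t) = 0.0920836.
−0.393·t = ln(0.0920836) = -2.3851, so t = 2.3851/0.393 = 6.0689.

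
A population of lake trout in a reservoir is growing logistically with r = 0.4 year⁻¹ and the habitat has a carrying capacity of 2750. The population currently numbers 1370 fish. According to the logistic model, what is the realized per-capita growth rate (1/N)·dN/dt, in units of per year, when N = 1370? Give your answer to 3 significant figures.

0.201 per year

(1/N)·dN/dt = r(1 − N/K) = 0.4 × (1 − 1370/2750).
= 0.4 × 0.50182 = 0.20073.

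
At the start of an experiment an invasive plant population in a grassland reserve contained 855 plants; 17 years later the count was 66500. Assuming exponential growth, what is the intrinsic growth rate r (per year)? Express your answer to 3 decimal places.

0.256 per year

From N(t) = N₀·e^(rt): e^(r·17) = 66500/855 = 77.778.
r·17 = ln(77.778) = 4.3539, so r = 4.3539/17 = 0.25611.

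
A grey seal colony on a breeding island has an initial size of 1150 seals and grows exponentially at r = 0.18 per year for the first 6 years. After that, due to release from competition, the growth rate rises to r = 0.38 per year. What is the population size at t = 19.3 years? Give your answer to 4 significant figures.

530500 seals

Phase 1: N(6) = 1150·e^(0.18×6) = 1150·e^1.08 = 3386.38.
Phase 2 runs for 19.3 − 6 = 13.3 years at r = 0.38.
N(19.3) = 3386.38·e^(0.38×13.3) = 3386.38·e^5.054 = 530469.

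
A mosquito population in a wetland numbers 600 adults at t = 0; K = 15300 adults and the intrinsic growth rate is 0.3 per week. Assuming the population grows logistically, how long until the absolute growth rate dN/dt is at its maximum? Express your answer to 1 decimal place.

10.7 weeks

Logistic growth is fastest at N = K/2 = 7650.
A = (K − N₀)/N₀ = 24.5. Set K/(1 + A·e^(−rt)) = K/2 → A·e^(−rt) = 1.
e^(−0.3t) = 1/24.5 = 0.0408163, so t = ln(24.5)/0.3 = 3.1987/0.3 = 10.662.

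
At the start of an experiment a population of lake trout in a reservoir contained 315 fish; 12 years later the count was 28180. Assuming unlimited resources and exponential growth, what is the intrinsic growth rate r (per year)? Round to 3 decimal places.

0.374 per year

From N(t) = N₀·e^(rt): e^(r·12) = 28180/315 = 89.46.
r·12 = ln(89.46) = 4.4938, so r = 4.4938/12 = 0.37448.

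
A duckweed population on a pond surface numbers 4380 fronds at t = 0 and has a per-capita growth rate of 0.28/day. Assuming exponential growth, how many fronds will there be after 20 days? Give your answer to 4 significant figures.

1184000 fronds

N(t) = N₀·e^(rt) = 4380 × e^(0.28×20) = 4380 × e^5.6.
e^5.6 ≈ 270.43, so N ≈ 4380 × 270.43 = 1.184468×10^6.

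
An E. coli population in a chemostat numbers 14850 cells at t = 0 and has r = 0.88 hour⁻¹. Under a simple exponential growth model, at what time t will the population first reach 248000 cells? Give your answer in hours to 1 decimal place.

3.2 hours

Set N₀·e^(rt) = 248000: e^(0.88·t) = 248000/14850 = 16.7.
0.88·t = ln(16.7) = 2.8154, so t = 2.8154/0.88 = 3.1994.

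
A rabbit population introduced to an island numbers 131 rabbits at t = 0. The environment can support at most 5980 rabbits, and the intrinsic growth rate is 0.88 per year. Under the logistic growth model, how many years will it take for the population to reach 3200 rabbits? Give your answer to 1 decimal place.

A = (K − N₀)/N₀ = (5980 − 131)/131 = 44.649.
Solve 5980/(1 + 44.649·e^(−0.88t)) = 3200: 1 + 44.649·e^(−0.88t) = 1.8687, so e^(−0.88t) = 0.0194574.
−0.88·t = ln(0.0194574) = -3.9395, so t = 3.9395/0.88 = 4.4767.

4.5 years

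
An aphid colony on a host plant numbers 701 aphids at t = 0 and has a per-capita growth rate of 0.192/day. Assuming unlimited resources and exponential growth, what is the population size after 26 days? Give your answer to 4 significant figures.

N(t) = N₀·e^(rt) = 701 × e^(0.192×26) = 701 × e^4.992.
e^4.992 ≈ 147.23, so N ≈ 701 × 147.23 = 103209.

103200 aphids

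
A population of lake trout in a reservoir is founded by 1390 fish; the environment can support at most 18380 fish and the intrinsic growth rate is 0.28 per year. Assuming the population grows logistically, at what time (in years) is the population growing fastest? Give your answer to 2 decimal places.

Logistic growth is fastest at N = K/2 = 9190.
A = (K − N₀)/N₀ = 12.223. Set K/(1 + A·e^(−rt)) = K/2 → A·e^(−rt) = 1.
e^(−0.28t) = 1/12.223 = 0.0818128, so t = ln(12.223)/0.28 = 2.5033/0.28 = 8.9404.

8.94 years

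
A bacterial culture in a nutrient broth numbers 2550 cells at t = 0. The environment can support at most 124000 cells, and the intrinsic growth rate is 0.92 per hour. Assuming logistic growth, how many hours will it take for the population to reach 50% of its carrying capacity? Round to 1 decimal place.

A = (K − N₀)/N₀ = (124000 − 2550)/2550 = 47.627.
Solve 124000/(1 + 47.627·e^(−0.92t)) = 62000: 1 + 47.627·e^(−0.92t) = 2, so e^(−0.92t) = 0.0209963.
−0.92·t = ln(0.0209963) = -3.8634, so t = 3.8634/0.92 = 4.1994.

4.2 hours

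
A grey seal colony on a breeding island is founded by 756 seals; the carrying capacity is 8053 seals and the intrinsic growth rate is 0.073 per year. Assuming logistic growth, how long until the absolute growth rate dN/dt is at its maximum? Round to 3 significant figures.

Logistic growth is fastest at N = K/2 = 4026.5.
A = (K − N₀)/N₀ = 9.6521. Set K/(1 + A·e^(−rt)) = K/2 → A·e^(−rt) = 1.
e^(−0.073t) = 1/9.6521 = 0.103604, so t = ln(9.6521)/0.073 = 2.2672/0.073 = 31.057.

31.1 years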